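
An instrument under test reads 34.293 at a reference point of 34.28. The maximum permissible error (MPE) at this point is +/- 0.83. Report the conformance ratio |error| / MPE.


e = indication - reference = 34.293 - 34.28 = 0.0130
|e| = 0.0130
ratio = |e| / MPE = 0.0130 / 0.83
ratio = 0.0157

0.0157


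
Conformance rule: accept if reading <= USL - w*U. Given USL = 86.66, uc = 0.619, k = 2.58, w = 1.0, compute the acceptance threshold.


U = k * uc = 2.58 * 0.619 = 1.59702
guard band g = w * U = 1.0 * 1.59702 = 1.59702
AL = USL - g = 86.66 - 1.59702
AL = 85.0630

85.0630


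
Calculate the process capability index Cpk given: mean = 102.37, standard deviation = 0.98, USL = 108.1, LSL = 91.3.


Cpu = (USL - mean) / (3*sigma) = (108.1 - 102.37) / (3*0.98) = 1.9490
Cpl = (mean - LSL) / (3*sigma) = (102.37 - 91.3) / (3*0.98) = 3.7653
Cpk = min(Cpu, Cpl) = 1.9490

1.9490


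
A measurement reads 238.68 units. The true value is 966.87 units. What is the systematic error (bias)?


Systematic error = measured - true
= 238.68 - 966.87
= -728.1900

-728.1900


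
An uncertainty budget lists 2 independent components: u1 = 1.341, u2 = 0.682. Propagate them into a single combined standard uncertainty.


uc = sqrt(1.341^2 + 0.682^2)
uc = sqrt(2.263405)
uc = 1.5045

1.5045


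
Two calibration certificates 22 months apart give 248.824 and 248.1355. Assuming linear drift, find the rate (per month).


rate = (v2 - v1) / months
= (248.1355 - 248.824) / 22
= -0.6885 / 22
= -0.0313

-0.0313


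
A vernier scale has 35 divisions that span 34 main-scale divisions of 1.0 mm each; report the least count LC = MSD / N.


LC = MSD / n_div
= 1.0 / 35
= 0.0286

0.0286


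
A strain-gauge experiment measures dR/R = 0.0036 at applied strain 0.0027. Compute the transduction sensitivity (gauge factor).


GF = (dR/R) / epsilon
= 0.0036 / 0.0027
= 1.3333

1.3333


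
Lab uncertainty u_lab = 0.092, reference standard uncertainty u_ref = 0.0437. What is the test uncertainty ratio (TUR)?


TUR = u_lab / u_ref
= 0.092 / 0.0437
= 2.1053

2.1053


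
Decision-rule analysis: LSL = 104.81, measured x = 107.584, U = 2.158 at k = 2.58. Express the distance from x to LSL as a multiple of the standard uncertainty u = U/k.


u = U / k = 2.158 / 2.58 = 0.83643411
margin = |LSL - x| = |104.81 - 107.584| = 2.774
z = margin / u = 2.774 / 0.83643411
z = 3.3165

3.3165


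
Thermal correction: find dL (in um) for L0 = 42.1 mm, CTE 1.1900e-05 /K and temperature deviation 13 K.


dL = L * alpha * dT
= 42.1 * 1.1900e-05 * 13
= 0.0065129 mm
dL_um = 0.0065129 * 1000 = 6.5129 um

6.5129


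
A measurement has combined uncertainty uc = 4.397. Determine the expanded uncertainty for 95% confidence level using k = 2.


U = k * uc
U = 2 * 4.397
U = 8.7940

8.7940


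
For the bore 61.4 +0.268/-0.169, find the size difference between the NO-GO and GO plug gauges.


GO = nominal - lower_tol (smallest hole = maximum material condition)
GO = 61.4 - 0.169 = 61.231
NO-GO = nominal + upper_tol (largest hole = least material condition)
NO-GO = 61.4 + 0.268 = 61.668
spread = NO-GO - GO = 61.668 - 61.231 = 0.4370

0.4370


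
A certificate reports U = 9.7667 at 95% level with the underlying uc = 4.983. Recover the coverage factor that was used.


k = U / uc
k = 9.7667 / 4.983
k = 1.96

1.96


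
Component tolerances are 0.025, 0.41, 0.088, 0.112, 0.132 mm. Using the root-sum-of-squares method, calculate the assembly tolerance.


RSS = sqrt(0.025^2 + 0.41^2 + 0.088^2 + 0.112^2 + 0.132^2)
= sqrt(0.206437)
= 0.4544

0.4544


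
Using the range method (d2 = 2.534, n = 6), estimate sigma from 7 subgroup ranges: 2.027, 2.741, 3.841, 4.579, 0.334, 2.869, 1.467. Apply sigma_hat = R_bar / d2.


R_bar = (2.027 + 2.741 + 3.841 + 4.579 + 0.334 + 2.869 + 1.467) / 7
R_bar = 17.858 / 7 = 2.5511429
sigma_hat = R_bar / d2 = 2.5511429 / 2.534 = 1.0068

1.0068


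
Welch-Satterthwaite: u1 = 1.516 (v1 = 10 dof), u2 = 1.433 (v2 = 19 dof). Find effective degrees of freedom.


uc = sqrt(u1^2 + u2^2) = sqrt(1.516^2 + 1.433^2) = 2.0860837
v_eff = uc^4 / (u1^4/v1 + u2^4/v2)
= 2.0860837^4 / (1.516^4/10 + 1.433^4/19)
= 18.937686 / 0.7501358
v_eff = 25.2457

25.2457


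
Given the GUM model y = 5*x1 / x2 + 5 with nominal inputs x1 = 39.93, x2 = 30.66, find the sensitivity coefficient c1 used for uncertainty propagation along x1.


y = 5*x1 / x2 + 5
dy/dx1 = 5/x2
Evaluate at x2 = 30.66: c1 = 5 / 30.66
c1 = 0.1631

0.1631


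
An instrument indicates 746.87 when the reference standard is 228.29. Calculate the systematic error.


Systematic error = measured - true
= 746.87 - 228.29
= 518.5800

518.5800


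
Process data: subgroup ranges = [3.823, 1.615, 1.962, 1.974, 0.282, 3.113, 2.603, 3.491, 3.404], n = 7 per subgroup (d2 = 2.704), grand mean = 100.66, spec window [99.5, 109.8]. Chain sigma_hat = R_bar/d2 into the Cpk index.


R_bar = (3.823 + 1.615 + 1.962 + 1.974 + 0.282 + 3.113 + 2.603 + 3.491 + 3.404) / 9 = 2.4741111
sigma = R_bar / d2 = 2.4741111 / 2.704 = 0.91498192
Cp = (USL - LSL)/(6*sigma) = (109.8 - 99.5)/(6*0.91498192) = 1.8762
Cpu = (109.8 - 100.66)/(3*0.91498192) = 3.3298
Cpl = (100.66 - 99.5)/(3*0.91498192) = 0.4226
Cpk = min(Cpu, Cpl) = 0.4226

0.4226


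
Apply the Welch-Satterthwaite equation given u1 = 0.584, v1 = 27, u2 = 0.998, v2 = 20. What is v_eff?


uc = sqrt(u1^2 + u2^2) = sqrt(0.584^2 + 0.998^2) = 1.1563131
v_eff = uc^4 / (u1^4/v1 + u2^4/v2)
= 1.1563131^4 / (0.584^4/27 + 0.998^4/20)
= 1.7877294 / 0.053909317
v_eff = 33.1618

33.1618


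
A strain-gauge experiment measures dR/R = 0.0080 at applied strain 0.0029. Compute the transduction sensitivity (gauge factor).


GF = (dR/R) / epsilon
= 0.0080 / 0.0029
= 2.7586

2.7586


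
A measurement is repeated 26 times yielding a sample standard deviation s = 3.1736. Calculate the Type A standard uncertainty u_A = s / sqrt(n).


u_A = s / sqrt(n)
u_A = 3.1736 / sqrt(26)
u_A = 3.1736 / 5.0990195
u_A = 0.6224

0.6224


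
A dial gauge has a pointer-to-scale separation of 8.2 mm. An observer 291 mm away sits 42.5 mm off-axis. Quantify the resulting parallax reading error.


error = h * offset / d
= 8.2 * 42.5 / 291
= 1.1976

1.1976


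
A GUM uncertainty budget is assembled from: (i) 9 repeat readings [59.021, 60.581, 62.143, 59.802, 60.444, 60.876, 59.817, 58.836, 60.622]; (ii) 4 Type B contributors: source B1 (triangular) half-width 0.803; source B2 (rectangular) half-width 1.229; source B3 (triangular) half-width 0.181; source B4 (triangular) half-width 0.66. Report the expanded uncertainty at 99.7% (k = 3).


mean = (59.021 + 60.581 + 62.143 + 59.802 + 60.444 + 60.876 + 59.817 + 58.836 + 60.622) / 9 = 60.238
s = sqrt(sum((x - mean)^2)/(n-1)) = 1.0098044
u_A = s / sqrt(n) = 1.0098044 / sqrt(9) = 0.33660147
u_B1 = 0.803 / sqrt(6) = 0.32782338
u_B2 = 1.229 / sqrt(3) = 0.70956348
u_B3 = 0.181 / sqrt(6) = 0.073892941
u_B4 = 0.66 / sqrt(6) = 0.26944387
uc = sqrt(0.33660147^2 + 0.32782338^2 + 0.70956348^2 + 0.073892941^2 + 0.26944387^2) = 0.89571715
U = k * uc = 3 * 0.89571715
U = 2.6872

2.6872


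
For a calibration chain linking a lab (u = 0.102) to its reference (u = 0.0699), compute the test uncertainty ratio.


TUR = u_lab / u_ref
= 0.102 / 0.0699
= 1.4592

1.4592


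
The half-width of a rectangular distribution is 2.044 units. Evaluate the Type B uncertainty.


u_B = half_width / sqrt(3)
u_B = 2.044 / 1.7320508
u_B = 1.1801

1.1801


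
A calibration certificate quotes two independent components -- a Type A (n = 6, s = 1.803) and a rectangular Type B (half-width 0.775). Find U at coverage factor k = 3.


u_A = s / sqrt(n) = 1.803 / sqrt(6) = 0.73607167
u_B = half_width / sqrt(3) = 0.775 / sqrt(3) = 0.44744646
uc = sqrt(u_A^2 + u_B^2) = sqrt(0.73607167^2 + 0.44744646^2) = 0.86139993
U = k * uc = 3 * 0.86139993
U = 2.5842

2.5842


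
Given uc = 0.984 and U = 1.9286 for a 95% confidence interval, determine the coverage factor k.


k = U / uc
k = 1.9286 / 0.984
k = 1.96

1.96


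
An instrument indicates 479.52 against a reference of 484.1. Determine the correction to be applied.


Correction = standard - reading
= 484.1 - 479.52
= 4.5800

4.5800


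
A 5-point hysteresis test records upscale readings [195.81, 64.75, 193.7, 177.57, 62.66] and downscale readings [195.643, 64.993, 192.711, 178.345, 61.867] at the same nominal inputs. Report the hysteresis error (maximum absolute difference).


|195.81 - 195.643| = 0.1670
|64.75 - 64.993| = 0.2430
|193.7 - 192.711| = 0.9890
|177.57 - 178.345| = 0.7750
|62.66 - 61.867| = 0.7930
hysteresis = max(diffs) = 0.9890

0.9890


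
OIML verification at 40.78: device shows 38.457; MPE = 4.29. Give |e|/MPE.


e = indication - reference = 38.457 - 40.78 = -2.3230
|e| = 2.3230
ratio = |e| / MPE = 2.3230 / 4.29
ratio = 0.5415

0.5415


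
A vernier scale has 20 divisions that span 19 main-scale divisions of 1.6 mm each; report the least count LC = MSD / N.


LC = MSD / n_div
= 1.6 / 20
= 0.0800

0.0800


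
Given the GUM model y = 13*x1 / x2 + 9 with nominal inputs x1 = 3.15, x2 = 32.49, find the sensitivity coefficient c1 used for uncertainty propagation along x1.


y = 13*x1 / x2 + 9
dy/dx1 = 13/x2
Evaluate at x2 = 32.49: c1 = 13 / 32.49
c1 = 0.4001

0.4001


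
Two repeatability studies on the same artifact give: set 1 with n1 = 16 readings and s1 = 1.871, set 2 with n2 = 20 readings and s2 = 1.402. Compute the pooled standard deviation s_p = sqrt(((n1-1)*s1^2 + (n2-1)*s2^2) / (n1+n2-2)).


s_p = sqrt(((n1-1)*s1^2 + (n2-1)*s2^2) / (n1+n2-2))
numerator = (16-1)*1.871^2 + (20-1)*1.402^2 = 52.509615 + 37.346476 = 89.856091
denominator = 16 + 20 - 2 = 34
s_p^2 = 89.856091 / 34 = 2.6428262
s_p = sqrt(2.6428262) = 1.6257

1.6257


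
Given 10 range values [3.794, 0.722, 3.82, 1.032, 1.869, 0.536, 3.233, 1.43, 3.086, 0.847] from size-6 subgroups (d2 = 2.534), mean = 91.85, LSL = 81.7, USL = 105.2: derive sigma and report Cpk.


R_bar = (3.794 + 0.722 + 3.82 + 1.032 + 1.869 + 0.536 + 3.233 + 1.43 + 3.086 + 0.847) / 10 = 2.0369
sigma = R_bar / d2 = 2.0369 / 2.534 = 0.80382794
Cp = (USL - LSL)/(6*sigma) = (105.2 - 81.7)/(6*0.80382794) = 4.8725
Cpu = (105.2 - 91.85)/(3*0.80382794) = 5.5360
Cpl = (91.85 - 81.7)/(3*0.80382794) = 4.2090
Cpk = min(Cpu, Cpl) = 4.2090

4.2090


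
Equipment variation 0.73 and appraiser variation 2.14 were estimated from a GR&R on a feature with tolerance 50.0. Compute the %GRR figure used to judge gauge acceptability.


GRR = sqrt(EV^2 + AV^2) = sqrt(0.73^2 + 2.14^2) = 2.2610838
%GRR = GRR / tol * 100 = 2.2610838 / 50.0 * 100
%GRR = 4.5222

4.5222


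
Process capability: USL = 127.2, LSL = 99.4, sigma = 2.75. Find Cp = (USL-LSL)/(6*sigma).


Cp = (USL - LSL) / (6 * sigma)
= (127.2 - 99.4) / (6 * 2.75)
= 27.8000 / 16.5000
= 1.6848

1.6848


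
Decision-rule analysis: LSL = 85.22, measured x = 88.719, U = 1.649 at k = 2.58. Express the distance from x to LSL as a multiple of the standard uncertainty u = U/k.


u = U / k = 1.649 / 2.58 = 0.63914729
margin = |LSL - x| = |85.22 - 88.719| = 3.499
z = margin / u = 3.499 / 0.63914729
z = 5.4745

5.4745


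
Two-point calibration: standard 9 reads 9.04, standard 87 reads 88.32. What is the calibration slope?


slope = (y2 - y1) / (x2 - x1)
= (88.32 - 9.04) / (87 - 9)
= 79.2800 / 78
= 1.0164

1.0164


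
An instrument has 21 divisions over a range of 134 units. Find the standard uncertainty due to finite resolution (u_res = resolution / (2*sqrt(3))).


resolution = range / divisions
resolution = 134 / 21 = 6.3809524
u_res = resolution / (2*sqrt(3))
u_res = 6.3809524 / 3.4641016
u_res = 1.8420

1.8420


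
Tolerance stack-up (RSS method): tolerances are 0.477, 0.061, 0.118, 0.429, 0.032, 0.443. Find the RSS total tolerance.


RSS = sqrt(0.477^2 + 0.061^2 + 0.118^2 + 0.429^2 + 0.032^2 + 0.443^2)
= sqrt(0.626488)
= 0.7915

0.7915


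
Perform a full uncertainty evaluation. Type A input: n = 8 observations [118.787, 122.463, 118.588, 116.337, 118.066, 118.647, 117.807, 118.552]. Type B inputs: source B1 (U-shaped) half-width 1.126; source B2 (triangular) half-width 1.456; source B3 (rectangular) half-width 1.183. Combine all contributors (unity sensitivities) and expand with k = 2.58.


mean = (118.787 + 122.463 + 118.588 + 116.337 + 118.066 + 118.647 + 117.807 + 118.552) / 8 = 118.655875
s = sqrt(sum((x - mean)^2)/(n-1)) = 1.7309202
u_A = s / sqrt(n) = 1.7309202 / sqrt(8) = 0.61197271
u_B1 = 1.126 / sqrt(2) = 0.79620224
u_B2 = 1.456 / sqrt(6) = 0.59440951
u_B3 = 1.183 / sqrt(3) = 0.68300537
uc = sqrt(0.61197271^2 + 0.79620224^2 + 0.59440951^2 + 0.68300537^2) = 1.3521345
U = k * uc = 2.58 * 1.3521345
U = 3.4885

3.4885


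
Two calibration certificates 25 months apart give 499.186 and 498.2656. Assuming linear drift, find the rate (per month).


rate = (v2 - v1) / months
= (498.2656 - 499.186) / 25
= -0.9204 / 25
= -0.0368

-0.0368


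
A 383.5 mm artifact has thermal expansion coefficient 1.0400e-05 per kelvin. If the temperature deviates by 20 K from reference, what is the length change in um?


dL = L * alpha * dT
= 383.5 * 1.0400e-05 * 20
= 0.0797680 mm
dL_um = 0.0797680 * 1000 = 79.7680 um

79.7680


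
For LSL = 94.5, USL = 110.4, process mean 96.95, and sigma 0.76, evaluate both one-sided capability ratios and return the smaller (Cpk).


Cpu = (USL - mean) / (3*sigma) = (110.4 - 96.95) / (3*0.76) = 5.8991
Cpl = (mean - LSL) / (3*sigma) = (96.95 - 94.5) / (3*0.76) = 1.0746
Cpk = min(Cpu, Cpl) = 1.0746

1.0746


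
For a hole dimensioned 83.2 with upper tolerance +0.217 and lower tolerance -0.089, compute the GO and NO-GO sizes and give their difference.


GO = nominal - lower_tol (smallest hole = maximum material condition)
GO = 83.2 - 0.089 = 83.111
NO-GO = nominal + upper_tol (largest hole = least material condition)
NO-GO = 83.2 + 0.217 = 83.417
spread = NO-GO - GO = 83.417 - 83.111 = 0.3060

0.3060


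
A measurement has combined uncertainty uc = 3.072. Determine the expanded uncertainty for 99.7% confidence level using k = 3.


U = k * uc
U = 3 * 3.072
U = 9.2160

9.2160


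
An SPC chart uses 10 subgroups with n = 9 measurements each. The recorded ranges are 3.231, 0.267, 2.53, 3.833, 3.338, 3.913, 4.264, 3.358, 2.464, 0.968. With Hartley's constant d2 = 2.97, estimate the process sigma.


R_bar = (3.231 + 0.267 + 2.53 + 3.833 + 3.338 + 3.913 + 4.264 + 3.358 + 2.464 + 0.968) / 10
R_bar = 28.166 / 10 = 2.8166
sigma_hat = R_bar / d2 = 2.8166 / 2.97 = 0.9484

0.9484


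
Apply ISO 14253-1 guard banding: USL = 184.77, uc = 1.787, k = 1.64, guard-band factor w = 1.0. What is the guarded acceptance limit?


U = k * uc = 1.64 * 1.787 = 2.93068
guard band g = w * U = 1.0 * 2.93068 = 2.93068
AL = USL - g = 184.77 - 2.93068
AL = 181.8393

181.8393


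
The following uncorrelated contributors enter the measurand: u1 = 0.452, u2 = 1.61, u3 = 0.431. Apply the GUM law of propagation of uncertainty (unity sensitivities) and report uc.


uc = sqrt(0.452^2 + 1.61^2 + 0.431^2)
uc = sqrt(2.982165)
uc = 1.7269

1.7269


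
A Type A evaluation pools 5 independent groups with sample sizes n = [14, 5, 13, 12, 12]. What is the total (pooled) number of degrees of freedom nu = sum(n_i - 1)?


nu = sum_i (n_i - 1)
nu = ((14 - 1) + (5 - 1) + (13 - 1) + (12 - 1) + (12 - 1))
nu = 13 + 4 + 12 + 11 + 11
nu = 51

51


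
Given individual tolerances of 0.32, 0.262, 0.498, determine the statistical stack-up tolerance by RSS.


RSS = sqrt(0.32^2 + 0.262^2 + 0.498^2)
= sqrt(0.419048)
= 0.6473

0.6473


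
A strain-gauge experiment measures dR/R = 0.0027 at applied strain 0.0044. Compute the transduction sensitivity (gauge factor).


GF = (dR/R) / epsilon
= 0.0027 / 0.0044
= 0.6136

0.6136


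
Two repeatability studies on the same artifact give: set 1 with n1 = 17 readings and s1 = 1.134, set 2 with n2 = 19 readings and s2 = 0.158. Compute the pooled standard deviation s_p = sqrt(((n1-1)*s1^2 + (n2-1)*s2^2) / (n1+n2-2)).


s_p = sqrt(((n1-1)*s1^2 + (n2-1)*s2^2) / (n1+n2-2))
numerator = (17-1)*1.134^2 + (19-1)*0.158^2 = 20.575296 + 0.449352 = 21.024648
denominator = 17 + 19 - 2 = 34
s_p^2 = 21.024648 / 34 = 0.618372
s_p = sqrt(0.618372) = 0.7864

0.7864


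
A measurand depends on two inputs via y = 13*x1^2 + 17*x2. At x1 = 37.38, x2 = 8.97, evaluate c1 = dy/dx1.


y = 13*x1^2 + 17*x2
dy/dx1 = 2*13*x1
Evaluate at x1 = 37.38: c1 = 26 * 37.38
c1 = 971.8800

971.8800


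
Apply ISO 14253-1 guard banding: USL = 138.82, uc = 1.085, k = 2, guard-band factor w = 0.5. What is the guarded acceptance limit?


U = k * uc = 2 * 1.085 = 2.17
guard band g = w * U = 0.5 * 2.17 = 1.085
AL = USL - g = 138.82 - 1.085
AL = 137.7350

137.7350


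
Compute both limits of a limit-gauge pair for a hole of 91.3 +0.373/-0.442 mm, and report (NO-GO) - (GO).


GO = nominal - lower_tol (smallest hole = maximum material condition)
GO = 91.3 - 0.442 = 90.858
NO-GO = nominal + upper_tol (largest hole = least material condition)
NO-GO = 91.3 + 0.373 = 91.673
spread = NO-GO - GO = 91.673 - 90.858 = 0.8150

0.8150


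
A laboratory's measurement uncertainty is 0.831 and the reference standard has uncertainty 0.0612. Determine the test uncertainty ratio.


TUR = u_lab / u_ref
= 0.831 / 0.0612
= 13.5784

13.5784


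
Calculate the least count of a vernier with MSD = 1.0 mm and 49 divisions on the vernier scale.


LC = MSD / n_div
= 1.0 / 49
= 0.0204

0.0204


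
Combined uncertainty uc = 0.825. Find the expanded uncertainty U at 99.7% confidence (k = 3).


U = k * uc
U = 3 * 0.825
U = 2.4750

2.4750


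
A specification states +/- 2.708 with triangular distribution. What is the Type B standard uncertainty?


u_B = half_width / sqrt(6)
u_B = 2.708 / 2.4494897
u_B = 1.1055

1.1055


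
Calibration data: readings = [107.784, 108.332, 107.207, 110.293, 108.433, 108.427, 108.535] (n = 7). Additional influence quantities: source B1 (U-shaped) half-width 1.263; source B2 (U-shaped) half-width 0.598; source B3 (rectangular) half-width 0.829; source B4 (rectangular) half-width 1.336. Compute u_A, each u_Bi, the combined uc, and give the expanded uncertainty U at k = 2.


mean = (107.784 + 108.332 + 107.207 + 110.293 + 108.433 + 108.427 + 108.535) / 7 = 108.4301429
s = sqrt(sum((x - mean)^2)/(n-1)) = 0.94907506
u_A = s / sqrt(n) = 0.94907506 / sqrt(7) = 0.35871665
u_B1 = 1.263 / sqrt(2) = 0.89307586
u_B2 = 0.598 / sqrt(2) = 0.42284986
u_B3 = 0.829 / sqrt(3) = 0.47862337
u_B4 = 1.336 / sqrt(3) = 0.77133996
uc = sqrt(0.35871665^2 + 0.89307586^2 + 0.42284986^2 + 0.47862337^2 + 0.77133996^2) = 1.388924
U = k * uc = 2 * 1.388924
U = 2.7778

2.7778


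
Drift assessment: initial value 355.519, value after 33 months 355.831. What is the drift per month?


rate = (v2 - v1) / months
= (355.831 - 355.519) / 33
= 0.3120 / 33
= 0.0095

0.0095


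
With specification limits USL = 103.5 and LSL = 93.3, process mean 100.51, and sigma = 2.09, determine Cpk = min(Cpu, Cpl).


Cpu = (USL - mean) / (3*sigma) = (103.5 - 100.51) / (3*2.09) = 0.4769
Cpl = (mean - LSL) / (3*sigma) = (100.51 - 93.3) / (3*2.09) = 1.1499
Cpk = min(Cpu, Cpl) = 0.4769

0.4769


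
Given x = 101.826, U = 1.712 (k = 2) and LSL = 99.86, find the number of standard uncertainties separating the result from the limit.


u = U / k = 1.712 / 2 = 0.856
margin = |LSL - x| = |99.86 - 101.826| = 1.966
z = margin / u = 1.966 / 0.856
z = 2.2967

2.2967


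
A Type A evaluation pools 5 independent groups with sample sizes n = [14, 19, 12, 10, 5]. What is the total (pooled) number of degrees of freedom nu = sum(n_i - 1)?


nu = sum_i (n_i - 1)
nu = ((14 - 1) + (19 - 1) + (12 - 1) + (10 - 1) + (5 - 1))
nu = 13 + 18 + 11 + 9 + 4
nu = 55

55


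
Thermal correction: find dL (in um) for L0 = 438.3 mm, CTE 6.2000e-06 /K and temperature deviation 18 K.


dL = L * alpha * dT
= 438.3 * 6.2000e-06 * 18
= 0.0489143 mm
dL_um = 0.0489143 * 1000 = 48.9143 um

48.9143


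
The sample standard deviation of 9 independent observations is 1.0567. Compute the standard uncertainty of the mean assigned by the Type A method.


u_A = s / sqrt(n)
u_A = 1.0567 / sqrt(9)
u_A = 1.0567 / 3
u_A = 0.3522

0.3522


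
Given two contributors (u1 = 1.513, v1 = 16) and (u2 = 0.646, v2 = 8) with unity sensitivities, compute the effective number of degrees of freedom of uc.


uc = sqrt(u1^2 + u2^2) = sqrt(1.513^2 + 0.646^2) = 1.6451398
v_eff = uc^4 / (u1^4/v1 + u2^4/v2)
= 1.6451398^4 / (1.513^4/16 + 0.646^4/8)
= 7.3250608 / 0.3492875
v_eff = 20.9714

20.9714


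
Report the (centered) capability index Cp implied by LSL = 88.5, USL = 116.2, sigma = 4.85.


Cp = (USL - LSL) / (6 * sigma)
= (116.2 - 88.5) / (6 * 4.85)
= 27.7000 / 29.1000
= 0.9519

0.9519


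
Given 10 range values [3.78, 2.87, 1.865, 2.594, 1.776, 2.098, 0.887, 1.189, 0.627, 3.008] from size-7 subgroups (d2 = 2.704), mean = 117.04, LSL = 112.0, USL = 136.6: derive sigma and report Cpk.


R_bar = (3.78 + 2.87 + 1.865 + 2.594 + 1.776 + 2.098 + 0.887 + 1.189 + 0.627 + 3.008) / 10 = 2.0694
sigma = R_bar / d2 = 2.0694 / 2.704 = 0.76531065
Cp = (USL - LSL)/(6*sigma) = (136.6 - 112.0)/(6*0.76531065) = 5.3573
Cpu = (136.6 - 117.04)/(3*0.76531065) = 8.5194
Cpl = (117.04 - 112.0)/(3*0.76531065) = 2.1952
Cpk = min(Cpu, Cpl) = 2.1952

2.1952


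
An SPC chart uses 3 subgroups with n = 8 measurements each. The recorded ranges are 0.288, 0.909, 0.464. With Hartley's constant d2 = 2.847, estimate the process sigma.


R_bar = (0.288 + 0.909 + 0.464) / 3
R_bar = 1.661 / 3 = 0.55366667
sigma_hat = R_bar / d2 = 0.55366667 / 2.847 = 0.1945

0.1945


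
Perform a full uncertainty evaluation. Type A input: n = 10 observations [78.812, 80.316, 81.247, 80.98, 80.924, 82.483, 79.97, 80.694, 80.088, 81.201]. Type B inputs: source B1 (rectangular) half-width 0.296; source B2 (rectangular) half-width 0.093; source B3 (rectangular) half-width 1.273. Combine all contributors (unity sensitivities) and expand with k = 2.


mean = (78.812 + 80.316 + 81.247 + 80.98 + 80.924 + 82.483 + 79.97 + 80.694 + 80.088 + 81.201) / 10 = 80.6715
s = sqrt(sum((x - mean)^2)/(n-1)) = 0.97006486
u_A = s / sqrt(n) = 0.97006486 / sqrt(10) = 0.30676144
u_B1 = 0.296 / sqrt(3) = 0.17089568
u_B2 = 0.093 / sqrt(3) = 0.053693575
u_B3 = 1.273 / sqrt(3) = 0.73496689
uc = sqrt(0.30676144^2 + 0.17089568^2 + 0.053693575^2 + 0.73496689^2) = 0.8163132
U = k * uc = 2 * 0.8163132
U = 1.6326

1.6326


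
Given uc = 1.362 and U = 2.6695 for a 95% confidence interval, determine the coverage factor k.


k = U / uc
k = 2.6695 / 1.362
k = 1.96

1.96


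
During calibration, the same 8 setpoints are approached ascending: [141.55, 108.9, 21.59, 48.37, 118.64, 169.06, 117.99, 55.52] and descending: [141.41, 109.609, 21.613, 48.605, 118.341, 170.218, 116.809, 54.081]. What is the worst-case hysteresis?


|141.55 - 141.41| = 0.1400
|108.9 - 109.609| = 0.7090
|21.59 - 21.613| = 0.0230
|48.37 - 48.605| = 0.2350
|118.64 - 118.341| = 0.2990
|169.06 - 170.218| = 1.1580
|117.99 - 116.809| = 1.1810
|55.52 - 54.081| = 1.4390
hysteresis = max(diffs) = 1.4390

1.4390


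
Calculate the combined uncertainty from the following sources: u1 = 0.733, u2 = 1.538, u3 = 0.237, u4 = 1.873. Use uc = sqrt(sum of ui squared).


uc = sqrt(0.733^2 + 1.538^2 + 0.237^2 + 1.873^2)
uc = sqrt(6.467031)
uc = 2.5430

2.5430


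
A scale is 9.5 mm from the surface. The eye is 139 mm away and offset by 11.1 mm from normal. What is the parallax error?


error = h * offset / d
= 9.5 * 11.1 / 139
= 0.7586

0.7586


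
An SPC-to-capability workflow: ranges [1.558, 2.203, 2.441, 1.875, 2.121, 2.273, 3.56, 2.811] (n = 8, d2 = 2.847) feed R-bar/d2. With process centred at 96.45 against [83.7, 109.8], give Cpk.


R_bar = (1.558 + 2.203 + 2.441 + 1.875 + 2.121 + 2.273 + 3.56 + 2.811) / 8 = 2.35525
sigma = R_bar / d2 = 2.35525 / 2.847 = 0.82727432
Cp = (USL - LSL)/(6*sigma) = (109.8 - 83.7)/(6*0.82727432) = 5.2582
Cpu = (109.8 - 96.45)/(3*0.82727432) = 5.3791
Cpl = (96.45 - 83.7)/(3*0.82727432) = 5.1374
Cpk = min(Cpu, Cpl) = 5.1374

5.1374


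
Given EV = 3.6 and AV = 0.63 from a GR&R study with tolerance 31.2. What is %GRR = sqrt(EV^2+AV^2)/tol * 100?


GRR = sqrt(EV^2 + AV^2) = sqrt(3.6^2 + 0.63^2) = 3.6547093
%GRR = GRR / tol * 100 = 3.6547093 / 31.2 * 100
%GRR = 11.7138

11.7138


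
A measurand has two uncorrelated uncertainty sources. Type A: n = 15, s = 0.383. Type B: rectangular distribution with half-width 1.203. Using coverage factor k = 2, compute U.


u_A = s / sqrt(n) = 0.383 / sqrt(15) = 0.098890175
u_B = half_width / sqrt(3) = 1.203 / sqrt(3) = 0.69455237
uc = sqrt(u_A^2 + u_B^2) = sqrt(0.098890175^2 + 0.69455237^2) = 0.70155703
U = k * uc = 2 * 0.70155703
U = 1.4031

1.4031


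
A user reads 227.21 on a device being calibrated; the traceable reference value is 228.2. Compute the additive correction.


Correction = standard - reading
= 228.2 - 227.21
= 0.9900

0.9900


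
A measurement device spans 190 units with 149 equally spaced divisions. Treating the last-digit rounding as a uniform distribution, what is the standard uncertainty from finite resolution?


resolution = range / divisions
resolution = 190 / 149 = 1.2751678
u_res = resolution / (2*sqrt(3))
u_res = 1.2751678 / 3.4641016
u_res = 0.3681

0.3681


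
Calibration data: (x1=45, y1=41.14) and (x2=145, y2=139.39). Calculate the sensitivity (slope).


slope = (y2 - y1) / (x2 - x1)
= (139.39 - 41.14) / (145 - 45)
= 98.2500 / 100
= 0.9825

0.9825


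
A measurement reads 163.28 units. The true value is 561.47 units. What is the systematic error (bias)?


Systematic error = measured - true
= 163.28 - 561.47
= -398.1900

-398.1900


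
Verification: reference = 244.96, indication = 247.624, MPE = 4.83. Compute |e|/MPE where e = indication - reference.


e = indication - reference = 247.624 - 244.96 = 2.6640
|e| = 2.6640
ratio = |e| / MPE = 2.6640 / 4.83
ratio = 0.5516

0.5516


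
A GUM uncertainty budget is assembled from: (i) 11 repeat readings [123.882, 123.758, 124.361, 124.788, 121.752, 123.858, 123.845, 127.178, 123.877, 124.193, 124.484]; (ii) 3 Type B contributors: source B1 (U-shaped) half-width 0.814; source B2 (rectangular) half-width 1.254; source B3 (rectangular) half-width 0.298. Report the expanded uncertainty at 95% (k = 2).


mean = (123.882 + 123.758 + 124.361 + 124.788 + 121.752 + 123.858 + 123.845 + 127.178 + 123.877 + 124.193 + 124.484) / 11 = 124.1796364
s = sqrt(sum((x - mean)^2)/(n-1)) = 1.263044
u_A = s / sqrt(n) = 1.263044 / sqrt(11) = 0.38082209
u_B1 = 0.814 / sqrt(2) = 0.57558492
u_B2 = 1.254 / sqrt(3) = 0.72399724
u_B3 = 0.298 / sqrt(3) = 0.17205038
uc = sqrt(0.38082209^2 + 0.57558492^2 + 0.72399724^2 + 0.17205038^2) = 1.0149368
U = k * uc = 2 * 1.0149368
U = 2.0299

2.0299


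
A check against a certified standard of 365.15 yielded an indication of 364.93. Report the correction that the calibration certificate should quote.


Correction = standard - reading
= 365.15 - 364.93
= 0.2200

0.2200


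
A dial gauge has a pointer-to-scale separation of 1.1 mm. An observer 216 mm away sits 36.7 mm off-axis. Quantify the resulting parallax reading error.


error = h * offset / d
= 1.1 * 36.7 / 216
= 0.1869

0.1869


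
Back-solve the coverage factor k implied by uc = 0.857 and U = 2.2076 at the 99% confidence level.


k = U / uc
k = 2.2076 / 0.857
k = 2.576

2.576


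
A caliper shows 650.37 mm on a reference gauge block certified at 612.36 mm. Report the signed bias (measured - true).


Systematic error = measured - true
= 650.37 - 612.36
= 38.0100

38.0100


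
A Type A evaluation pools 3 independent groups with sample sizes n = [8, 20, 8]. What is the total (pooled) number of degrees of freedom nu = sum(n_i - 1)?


nu = sum_i (n_i - 1)
nu = ((8 - 1) + (20 - 1) + (8 - 1))
nu = 7 + 19 + 7
nu = 33

33


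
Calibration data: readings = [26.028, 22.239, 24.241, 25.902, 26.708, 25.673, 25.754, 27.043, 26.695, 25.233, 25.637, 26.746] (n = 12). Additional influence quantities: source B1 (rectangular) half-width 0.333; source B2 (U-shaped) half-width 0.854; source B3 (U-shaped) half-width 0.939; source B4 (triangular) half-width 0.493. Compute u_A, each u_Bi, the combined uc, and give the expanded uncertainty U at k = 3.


mean = (26.028 + 22.239 + 24.241 + 25.902 + 26.708 + 25.673 + 25.754 + 27.043 + 26.695 + 25.233 + 25.637 + 26.746) / 12 = 25.65825
s = sqrt(sum((x - mean)^2)/(n-1)) = 1.3267948
u_A = s / sqrt(n) = 1.3267948 / sqrt(12) = 0.38301267
u_B1 = 0.333 / sqrt(3) = 0.19225764
u_B2 = 0.854 / sqrt(2) = 0.60386919
u_B3 = 0.939 / sqrt(2) = 0.66397327
u_B4 = 0.493 / sqrt(6) = 0.20126641
uc = sqrt(0.38301267^2 + 0.19225764^2 + 0.60386919^2 + 0.66397327^2 + 0.20126641^2) = 1.0147356
U = k * uc = 3 * 1.0147356
U = 3.0442

3.0442


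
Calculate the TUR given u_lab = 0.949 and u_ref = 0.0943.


TUR = u_lab / u_ref
= 0.949 / 0.0943
= 10.0636

10.0636


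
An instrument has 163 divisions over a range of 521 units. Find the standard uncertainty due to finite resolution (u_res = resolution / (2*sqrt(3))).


resolution = range / divisions
resolution = 521 / 163 = 3.196319
u_res = resolution / (2*sqrt(3))
u_res = 3.196319 / 3.4641016
u_res = 0.9227

0.9227


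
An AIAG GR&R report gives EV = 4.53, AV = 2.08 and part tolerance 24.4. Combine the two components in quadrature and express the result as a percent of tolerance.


GRR = sqrt(EV^2 + AV^2) = sqrt(4.53^2 + 2.08^2) = 4.9847066
%GRR = GRR / tol * 100 = 4.9847066 / 24.4 * 100
%GRR = 20.4291

20.4291


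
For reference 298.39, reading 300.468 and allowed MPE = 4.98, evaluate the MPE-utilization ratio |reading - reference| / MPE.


e = indication - reference = 300.468 - 298.39 = 2.0780
|e| = 2.0780
ratio = |e| / MPE = 2.0780 / 4.98
ratio = 0.4173

0.4173


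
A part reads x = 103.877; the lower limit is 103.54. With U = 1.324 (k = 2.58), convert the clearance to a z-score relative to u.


u = U / k = 1.324 / 2.58 = 0.51317829
margin = |LSL - x| = |103.54 - 103.877| = 0.337
z = margin / u = 0.337 / 0.51317829
z = 0.6567

0.6567


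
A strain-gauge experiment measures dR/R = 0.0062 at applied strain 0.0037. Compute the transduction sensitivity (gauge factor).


GF = (dR/R) / epsilon
= 0.0062 / 0.0037
= 1.6757

1.6757


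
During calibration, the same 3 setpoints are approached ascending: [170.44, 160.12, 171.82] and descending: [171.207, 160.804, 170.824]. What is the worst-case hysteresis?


|170.44 - 171.207| = 0.7670
|160.12 - 160.804| = 0.6840
|171.82 - 170.824| = 0.9960
hysteresis = max(diffs) = 0.9960

0.9960


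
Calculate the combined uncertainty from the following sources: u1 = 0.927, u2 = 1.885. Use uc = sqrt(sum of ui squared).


uc = sqrt(0.927^2 + 1.885^2)
uc = sqrt(4.412554)
uc = 2.1006

2.1006


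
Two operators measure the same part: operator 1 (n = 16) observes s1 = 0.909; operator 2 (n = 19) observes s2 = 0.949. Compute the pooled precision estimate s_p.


s_p = sqrt(((n1-1)*s1^2 + (n2-1)*s2^2) / (n1+n2-2))
numerator = (16-1)*0.909^2 + (19-1)*0.949^2 = 12.394215 + 16.210818 = 28.605033
denominator = 16 + 19 - 2 = 33
s_p^2 = 28.605033 / 33 = 0.86681918
s_p = sqrt(0.86681918) = 0.9310

0.9310


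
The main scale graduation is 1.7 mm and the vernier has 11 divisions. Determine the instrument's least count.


LC = MSD / n_div
= 1.7 / 11
= 0.1545

0.1545


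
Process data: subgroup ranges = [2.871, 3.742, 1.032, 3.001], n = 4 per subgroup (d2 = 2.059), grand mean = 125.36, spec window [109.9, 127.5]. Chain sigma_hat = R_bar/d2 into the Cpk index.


R_bar = (2.871 + 3.742 + 1.032 + 3.001) / 4 = 2.6615
sigma = R_bar / d2 = 2.6615 / 2.059 = 1.2926178
Cp = (USL - LSL)/(6*sigma) = (127.5 - 109.9)/(6*1.2926178) = 2.2693
Cpu = (127.5 - 125.36)/(3*1.2926178) = 0.5519
Cpl = (125.36 - 109.9)/(3*1.2926178) = 3.9867
Cpk = min(Cpu, Cpl) = 0.5519

0.5519


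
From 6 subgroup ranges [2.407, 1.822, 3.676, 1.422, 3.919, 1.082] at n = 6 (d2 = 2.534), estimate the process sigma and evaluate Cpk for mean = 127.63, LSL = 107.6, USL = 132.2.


R_bar = (2.407 + 1.822 + 3.676 + 1.422 + 3.919 + 1.082) / 6 = 2.388
sigma = R_bar / d2 = 2.388 / 2.534 = 0.94238358
Cp = (USL - LSL)/(6*sigma) = (132.2 - 107.6)/(6*0.94238358) = 4.3507
Cpu = (132.2 - 127.63)/(3*0.94238358) = 1.6165
Cpl = (127.63 - 107.6)/(3*0.94238358) = 7.0849
Cpk = min(Cpu, Cpl) = 1.6165

1.6165


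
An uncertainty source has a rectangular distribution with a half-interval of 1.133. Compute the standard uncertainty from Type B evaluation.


u_B = half_width / sqrt(3)
u_B = 1.133 / 1.7320508
u_B = 0.6541

0.6541


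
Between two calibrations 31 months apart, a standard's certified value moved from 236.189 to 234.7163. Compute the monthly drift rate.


rate = (v2 - v1) / months
= (234.7163 - 236.189) / 31
= -1.4727 / 31
= -0.0475

-0.0475


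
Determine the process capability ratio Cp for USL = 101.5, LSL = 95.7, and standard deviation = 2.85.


Cp = (USL - LSL) / (6 * sigma)
= (101.5 - 95.7) / (6 * 2.85)
= 5.8000 / 17.1000
= 0.3392

0.3392


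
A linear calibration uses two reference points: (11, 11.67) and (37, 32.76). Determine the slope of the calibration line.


slope = (y2 - y1) / (x2 - x1)
= (32.76 - 11.67) / (37 - 11)
= 21.0900 / 26
= 0.8112

0.8112


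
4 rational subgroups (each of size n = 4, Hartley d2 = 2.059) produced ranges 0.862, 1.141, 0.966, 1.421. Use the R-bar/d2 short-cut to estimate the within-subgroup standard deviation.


R_bar = (0.862 + 1.141 + 0.966 + 1.421) / 4
R_bar = 4.39 / 4 = 1.0975
sigma_hat = R_bar / d2 = 1.0975 / 2.059 = 0.5330

0.5330


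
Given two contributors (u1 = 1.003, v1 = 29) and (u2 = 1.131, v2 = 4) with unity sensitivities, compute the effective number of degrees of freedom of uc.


uc = sqrt(u1^2 + u2^2) = sqrt(1.003^2 + 1.131^2) = 1.5116779
v_eff = uc^4 / (u1^4/v1 + u2^4/v2)
= 1.5116779^4 / (1.003^4/29 + 1.131^4/4)
= 5.2220023 / 0.44396163
v_eff = 11.7623

11.7623


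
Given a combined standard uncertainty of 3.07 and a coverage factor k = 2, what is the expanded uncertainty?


U = k * uc
U = 2 * 3.07
U = 6.1400

6.1400


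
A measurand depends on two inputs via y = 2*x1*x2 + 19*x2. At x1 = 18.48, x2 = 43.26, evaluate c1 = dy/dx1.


y = 2*x1*x2 + 19*x2
dy/dx1 = 2*x2
Evaluate at x2 = 43.26: c1 = 2 * 43.26
c1 = 86.5200

86.5200


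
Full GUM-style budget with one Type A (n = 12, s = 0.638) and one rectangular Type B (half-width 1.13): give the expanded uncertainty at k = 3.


u_A = s / sqrt(n) = 0.638 / sqrt(12) = 0.18417474
u_B = half_width / sqrt(3) = 1.13 / sqrt(3) = 0.6524058
uc = sqrt(u_A^2 + u_B^2) = sqrt(0.18417474^2 + 0.6524058^2) = 0.67790387
U = k * uc = 3 * 0.67790387
U = 2.0337

2.0337


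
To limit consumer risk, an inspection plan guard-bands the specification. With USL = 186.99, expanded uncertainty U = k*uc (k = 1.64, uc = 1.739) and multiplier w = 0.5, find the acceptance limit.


U = k * uc = 1.64 * 1.739 = 2.85196
guard band g = w * U = 0.5 * 2.85196 = 1.42598
AL = USL - g = 186.99 - 1.42598
AL = 185.5640

185.5640


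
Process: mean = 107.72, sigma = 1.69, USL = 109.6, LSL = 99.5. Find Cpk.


Cpu = (USL - mean) / (3*sigma) = (109.6 - 107.72) / (3*1.69) = 0.3708
Cpl = (mean - LSL) / (3*sigma) = (107.72 - 99.5) / (3*1.69) = 1.6213
Cpk = min(Cpu, Cpl) = 0.3708

0.3708


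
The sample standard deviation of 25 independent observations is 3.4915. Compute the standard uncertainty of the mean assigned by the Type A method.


u_A = s / sqrt(n)
u_A = 3.4915 / sqrt(25)
u_A = 3.4915 / 5
u_A = 0.6983

0.6983


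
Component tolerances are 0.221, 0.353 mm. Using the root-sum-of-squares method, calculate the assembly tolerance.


RSS = sqrt(0.221^2 + 0.353^2)
= sqrt(0.17345)
= 0.4165

0.4165


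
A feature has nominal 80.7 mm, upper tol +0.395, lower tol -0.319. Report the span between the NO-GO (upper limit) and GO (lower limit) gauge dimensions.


GO = nominal - lower_tol (smallest hole = maximum material condition)
GO = 80.7 - 0.319 = 80.381
NO-GO = nominal + upper_tol (largest hole = least material condition)
NO-GO = 80.7 + 0.395 = 81.095
spread = NO-GO - GO = 81.095 - 80.381 = 0.7140

0.7140


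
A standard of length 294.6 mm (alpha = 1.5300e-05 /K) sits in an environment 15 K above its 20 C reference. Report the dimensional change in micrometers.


dL = L * alpha * dT
= 294.6 * 1.5300e-05 * 15
= 0.0676107 mm
dL_um = 0.0676107 * 1000 = 67.6107 um

67.6107


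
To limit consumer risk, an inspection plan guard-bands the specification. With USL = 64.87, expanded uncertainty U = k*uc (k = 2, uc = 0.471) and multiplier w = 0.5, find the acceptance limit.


U = k * uc = 2 * 0.471 = 0.942
guard band g = w * U = 0.5 * 0.942 = 0.471
AL = USL - g = 64.87 - 0.471
AL = 64.3990

64.3990


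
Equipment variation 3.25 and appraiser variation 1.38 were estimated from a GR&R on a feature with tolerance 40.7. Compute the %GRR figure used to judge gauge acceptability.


GRR = sqrt(EV^2 + AV^2) = sqrt(3.25^2 + 1.38^2) = 3.5308498
%GRR = GRR / tol * 100 = 3.5308498 / 40.7 * 100
%GRR = 8.6753

8.6753


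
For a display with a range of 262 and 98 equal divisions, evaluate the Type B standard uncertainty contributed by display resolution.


resolution = range / divisions
resolution = 262 / 98 = 2.6734694
u_res = resolution / (2*sqrt(3))
u_res = 2.6734694 / 3.4641016
u_res = 0.7718

0.7718


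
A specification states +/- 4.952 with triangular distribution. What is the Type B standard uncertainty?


u_B = half_width / sqrt(6)
u_B = 4.952 / 2.4494897
u_B = 2.0216

2.0216


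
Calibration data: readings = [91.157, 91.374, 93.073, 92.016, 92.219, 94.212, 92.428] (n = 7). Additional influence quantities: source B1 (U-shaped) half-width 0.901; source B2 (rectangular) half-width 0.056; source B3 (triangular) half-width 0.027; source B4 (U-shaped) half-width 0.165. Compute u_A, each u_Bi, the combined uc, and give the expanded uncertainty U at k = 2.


mean = (91.157 + 91.374 + 93.073 + 92.016 + 92.219 + 94.212 + 92.428) / 7 = 92.35414286
s = sqrt(sum((x - mean)^2)/(n-1)) = 1.0408553
u_A = s / sqrt(n) = 1.0408553 / sqrt(7) = 0.39340632
u_B1 = 0.901 / sqrt(2) = 0.63710321
u_B2 = 0.056 / sqrt(3) = 0.032331615
u_B3 = 0.027 / sqrt(6) = 0.011022704
u_B4 = 0.165 / sqrt(2) = 0.11667262
uc = sqrt(0.39340632^2 + 0.63710321^2 + 0.032331615^2 + 0.011022704^2 + 0.11667262^2) = 0.75858313
U = k * uc = 2 * 0.75858313
U = 1.5172

1.5172


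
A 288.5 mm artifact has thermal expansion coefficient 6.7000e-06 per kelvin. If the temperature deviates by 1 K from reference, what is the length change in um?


dL = L * alpha * dT
= 288.5 * 6.7000e-06 * 1
= 0.0019330 mm
dL_um = 0.0019330 * 1000 = 1.9330 um

1.9330


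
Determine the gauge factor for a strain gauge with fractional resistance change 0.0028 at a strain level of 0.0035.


GF = (dR/R) / epsilon
= 0.0028 / 0.0035
= 0.8000

0.8000


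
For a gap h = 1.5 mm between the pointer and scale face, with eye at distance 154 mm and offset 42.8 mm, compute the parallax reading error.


error = h * offset / d
= 1.5 * 42.8 / 154
= 0.4169

0.4169


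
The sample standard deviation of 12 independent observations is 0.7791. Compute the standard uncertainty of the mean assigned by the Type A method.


u_A = s / sqrt(n)
u_A = 0.7791 / sqrt(12)
u_A = 0.7791 / 3.4641016
u_A = 0.2249

0.2249


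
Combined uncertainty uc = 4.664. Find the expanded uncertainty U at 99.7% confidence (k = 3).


U = k * uc
U = 3 * 4.664
U = 13.9920

13.9920


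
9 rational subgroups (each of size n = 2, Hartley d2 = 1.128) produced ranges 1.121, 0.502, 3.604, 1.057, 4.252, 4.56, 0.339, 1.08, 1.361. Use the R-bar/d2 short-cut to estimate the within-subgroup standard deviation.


R_bar = (1.121 + 0.502 + 3.604 + 1.057 + 4.252 + 4.56 + 0.339 + 1.08 + 1.361) / 9
R_bar = 17.876 / 9 = 1.9862222
sigma_hat = R_bar / d2 = 1.9862222 / 1.128 = 1.7608

1.7608
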